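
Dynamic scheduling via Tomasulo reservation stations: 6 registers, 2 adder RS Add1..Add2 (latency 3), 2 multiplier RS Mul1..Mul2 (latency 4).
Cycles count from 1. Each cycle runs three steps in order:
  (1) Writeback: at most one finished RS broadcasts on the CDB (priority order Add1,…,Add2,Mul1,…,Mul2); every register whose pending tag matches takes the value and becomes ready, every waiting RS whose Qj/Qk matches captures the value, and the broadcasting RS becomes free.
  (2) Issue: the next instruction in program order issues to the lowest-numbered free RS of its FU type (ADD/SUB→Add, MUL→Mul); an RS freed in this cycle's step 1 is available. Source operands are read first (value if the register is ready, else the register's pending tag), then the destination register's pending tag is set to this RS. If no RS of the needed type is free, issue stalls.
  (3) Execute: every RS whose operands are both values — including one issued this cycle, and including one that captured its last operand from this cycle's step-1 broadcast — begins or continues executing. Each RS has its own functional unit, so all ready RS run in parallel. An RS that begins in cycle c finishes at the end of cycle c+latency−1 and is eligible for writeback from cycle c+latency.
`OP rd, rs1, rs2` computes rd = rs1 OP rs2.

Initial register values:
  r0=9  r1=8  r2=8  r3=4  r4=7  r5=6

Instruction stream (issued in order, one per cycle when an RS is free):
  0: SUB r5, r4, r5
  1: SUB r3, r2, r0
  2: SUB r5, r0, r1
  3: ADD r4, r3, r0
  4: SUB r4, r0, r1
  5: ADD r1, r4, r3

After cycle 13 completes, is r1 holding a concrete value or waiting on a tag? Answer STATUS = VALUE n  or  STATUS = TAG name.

STATUS = VALUE 0

cycle 1: issue SUB r5<-Add1 // r0:9,r1:8,r2:8,r3:4,r4:7,r5:Add1
cycle 2: issue SUB r3<-Add2 // r0:9,r1:8,r2:8,r3:Add2,r4:7,r5:Add1
cycle 3: stall // r0:9,r1:8,r2:8,r3:Add2,r4:7,r5:Add1
cycle 4: CDB Add1=1; issue SUB r5<-Add1 // r0:9,r1:8,r2:8,r3:Add2,r4:7,r5:Add1
cycle 5: CDB Add2=-1; issue ADD r4<-Add2 // r0:9,r1:8,r2:8,r3:-1,r4:Add2,r5:Add1
cycle 6: stall // r0:9,r1:8,r2:8,r3:-1,r4:Add2,r5:Add1
cycle 7: CDB Add1=1; issue SUB r4<-Add1 // r0:9,r1:8,r2:8,r3:-1,r4:Add1,r5:1
cycle 8: CDB Add2=8; issue ADD r1<-Add2 // r0:9,r1:Add2,r2:8,r3:-1,r4:Add1,r5:1
cycle 9: - // r0:9,r1:Add2,r2:8,r3:-1,r4:Add1,r5:1
cycle 10: CDB Add1=1 // r0:9,r1:Add2,r2:8,r3:-1,r4:1,r5:1
cycle 11: - // r0:9,r1:Add2,r2:8,r3:-1,r4:1,r5:1
cycle 12: - // r0:9,r1:Add2,r2:8,r3:-1,r4:1,r5:1
cycle 13: CDB Add2=0 // r0:9,r1:0,r2:8,r3:-1,r4:1,r5:1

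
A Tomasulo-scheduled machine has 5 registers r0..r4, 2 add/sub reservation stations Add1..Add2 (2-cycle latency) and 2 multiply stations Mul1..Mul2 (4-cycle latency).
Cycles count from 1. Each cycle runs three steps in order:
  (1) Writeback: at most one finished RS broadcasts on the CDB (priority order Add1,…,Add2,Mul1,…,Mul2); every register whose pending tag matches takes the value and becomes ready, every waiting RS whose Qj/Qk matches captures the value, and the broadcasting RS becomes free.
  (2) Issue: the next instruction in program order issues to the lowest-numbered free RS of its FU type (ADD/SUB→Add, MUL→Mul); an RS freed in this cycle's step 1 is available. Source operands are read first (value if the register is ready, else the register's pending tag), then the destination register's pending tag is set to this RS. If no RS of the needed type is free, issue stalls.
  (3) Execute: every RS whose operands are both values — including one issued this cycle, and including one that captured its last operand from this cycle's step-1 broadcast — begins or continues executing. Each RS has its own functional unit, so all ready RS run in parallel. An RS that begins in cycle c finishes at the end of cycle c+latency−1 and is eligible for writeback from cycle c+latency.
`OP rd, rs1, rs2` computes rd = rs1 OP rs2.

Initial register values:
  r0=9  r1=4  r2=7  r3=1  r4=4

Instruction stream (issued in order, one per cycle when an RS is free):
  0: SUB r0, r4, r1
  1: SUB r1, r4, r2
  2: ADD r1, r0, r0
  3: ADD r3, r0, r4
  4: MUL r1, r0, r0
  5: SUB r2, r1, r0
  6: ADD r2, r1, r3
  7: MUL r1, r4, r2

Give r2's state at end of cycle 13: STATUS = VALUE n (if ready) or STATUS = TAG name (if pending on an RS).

  c1: issue SUB r0<-Add1  regs: r0:Add1,r1:4,r2:7,r3:1,r4:4
  c2: issue SUB r1<-Add2  regs: r0:Add1,r1:Add2,r2:7,r3:1,r4:4
  c3: CDB Add1=0; issue ADD r1<-Add1  regs: r0:0,r1:Add1,r2:7,r3:1,r4:4
  c4: CDB Add2=-3; issue ADD r3<-Add2  regs: r0:0,r1:Add1,r2:7,r3:Add2,r4:4
  c5: CDB Add1=0; issue MUL r1<-Mul1  regs: r0:0,r1:Mul1,r2:7,r3:Add2,r4:4
  c6: CDB Add2=4; issue SUB r2<-Add1  regs: r0:0,r1:Mul1,r2:Add1,r3:4,r4:4
  c7: issue ADD r2<-Add2  regs: r0:0,r1:Mul1,r2:Add2,r3:4,r4:4
  c8: issue MUL r1<-Mul2  regs: r0:0,r1:Mul2,r2:Add2,r3:4,r4:4
  c9: CDB Mul1=0  regs: r0:0,r1:Mul2,r2:Add2,r3:4,r4:4
  c10: -  regs: r0:0,r1:Mul2,r2:Add2,r3:4,r4:4
  c11: CDB Add1=0  regs: r0:0,r1:Mul2,r2:Add2,r3:4,r4:4
  c12: CDB Add2=4  regs: r0:0,r1:Mul2,r2:4,r3:4,r4:4
  c13: -  regs: r0:0,r1:Mul2,r2:4,r3:4,r4:4

STATUS = VALUE 4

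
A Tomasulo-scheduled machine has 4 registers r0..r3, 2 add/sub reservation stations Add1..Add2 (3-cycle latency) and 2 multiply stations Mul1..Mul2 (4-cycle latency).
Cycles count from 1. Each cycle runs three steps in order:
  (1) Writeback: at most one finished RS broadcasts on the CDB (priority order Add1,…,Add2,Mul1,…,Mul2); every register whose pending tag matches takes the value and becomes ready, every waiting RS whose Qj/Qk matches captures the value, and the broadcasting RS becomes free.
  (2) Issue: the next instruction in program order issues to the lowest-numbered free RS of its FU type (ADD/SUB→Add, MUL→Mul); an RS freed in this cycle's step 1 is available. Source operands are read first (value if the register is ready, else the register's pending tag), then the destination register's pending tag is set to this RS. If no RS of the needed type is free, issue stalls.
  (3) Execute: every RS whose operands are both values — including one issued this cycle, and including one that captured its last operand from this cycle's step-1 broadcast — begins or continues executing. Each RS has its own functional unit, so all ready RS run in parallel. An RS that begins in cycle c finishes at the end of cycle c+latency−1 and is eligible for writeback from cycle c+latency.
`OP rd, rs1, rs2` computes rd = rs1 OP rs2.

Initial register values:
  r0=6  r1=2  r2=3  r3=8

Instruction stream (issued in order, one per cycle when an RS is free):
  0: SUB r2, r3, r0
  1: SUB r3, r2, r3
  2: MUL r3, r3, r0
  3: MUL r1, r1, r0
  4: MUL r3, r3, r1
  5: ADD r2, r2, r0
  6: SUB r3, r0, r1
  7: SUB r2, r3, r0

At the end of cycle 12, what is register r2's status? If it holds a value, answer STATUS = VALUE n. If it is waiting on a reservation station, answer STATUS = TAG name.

  c1: issue SUB r2<-Add1  regs: r0:6,r1:2,r2:Add1,r3:8
  c2: issue SUB r3<-Add2  regs: r0:6,r1:2,r2:Add1,r3:Add2
  c3: issue MUL r3<-Mul1  regs: r0:6,r1:2,r2:Add1,r3:Mul1
  c4: CDB Add1=2; issue MUL r1<-Mul2  regs: r0:6,r1:Mul2,r2:2,r3:Mul1
  c5: stall  regs: r0:6,r1:Mul2,r2:2,r3:Mul1
  c6: stall  regs: r0:6,r1:Mul2,r2:2,r3:Mul1
  c7: CDB Add2=-6; stall  regs: r0:6,r1:Mul2,r2:2,r3:Mul1
  c8: CDB Mul2=12; issue MUL r3<-Mul2  regs: r0:6,r1:12,r2:2,r3:Mul2
  c9: issue ADD r2<-Add1  regs: r0:6,r1:12,r2:Add1,r3:Mul2
  c10: issue SUB r3<-Add2  regs: r0:6,r1:12,r2:Add1,r3:Add2
  c11: CDB Mul1=-36; stall  regs: r0:6,r1:12,r2:Add1,r3:Add2
  c12: CDB Add1=8; issue SUB r2<-Add1  regs: r0:6,r1:12,r2:Add1,r3:Add2

STATUS = TAG Add1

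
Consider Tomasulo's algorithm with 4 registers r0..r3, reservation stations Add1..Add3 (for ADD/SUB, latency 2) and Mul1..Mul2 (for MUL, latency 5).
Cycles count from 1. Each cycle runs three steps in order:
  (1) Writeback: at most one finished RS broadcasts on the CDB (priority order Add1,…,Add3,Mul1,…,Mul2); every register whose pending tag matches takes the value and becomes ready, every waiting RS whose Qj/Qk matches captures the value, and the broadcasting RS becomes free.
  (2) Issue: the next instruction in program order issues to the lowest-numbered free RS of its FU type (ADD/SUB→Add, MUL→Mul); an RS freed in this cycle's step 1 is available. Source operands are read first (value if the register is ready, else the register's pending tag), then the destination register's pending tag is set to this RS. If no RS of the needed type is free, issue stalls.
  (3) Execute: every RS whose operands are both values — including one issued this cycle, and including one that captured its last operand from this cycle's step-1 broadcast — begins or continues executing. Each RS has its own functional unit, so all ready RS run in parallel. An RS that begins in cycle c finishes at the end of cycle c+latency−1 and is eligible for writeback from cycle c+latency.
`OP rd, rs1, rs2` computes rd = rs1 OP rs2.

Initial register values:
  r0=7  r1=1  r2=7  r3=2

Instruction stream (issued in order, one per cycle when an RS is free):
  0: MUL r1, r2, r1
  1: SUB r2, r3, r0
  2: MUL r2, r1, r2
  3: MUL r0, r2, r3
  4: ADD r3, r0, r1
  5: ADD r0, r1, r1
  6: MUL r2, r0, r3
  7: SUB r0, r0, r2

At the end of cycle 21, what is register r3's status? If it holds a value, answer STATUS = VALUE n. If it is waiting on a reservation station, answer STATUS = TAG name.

cycle 1: issue MUL r1<-Mul1 // r0:7,r1:Mul1,r2:7,r3:2
cycle 2: issue SUB r2<-Add1 // r0:7,r1:Mul1,r2:Add1,r3:2
cycle 3: issue MUL r2<-Mul2 // r0:7,r1:Mul1,r2:Mul2,r3:2
cycle 4: CDB Add1=-5; stall // r0:7,r1:Mul1,r2:Mul2,r3:2
cycle 5: stall // r0:7,r1:Mul1,r2:Mul2,r3:2
cycle 6: CDB Mul1=7; issue MUL r0<-Mul1 // r0:Mul1,r1:7,r2:Mul2,r3:2
cycle 7: issue ADD r3<-Add1 // r0:Mul1,r1:7,r2:Mul2,r3:Add1
cycle 8: issue ADD r0<-Add2 // r0:Add2,r1:7,r2:Mul2,r3:Add1
cycle 9: stall // r0:Add2,r1:7,r2:Mul2,r3:Add1
cycle 10: CDB Add2=14; stall // r0:14,r1:7,r2:Mul2,r3:Add1
cycle 11: CDB Mul2=-35; issue MUL r2<-Mul2 // r0:14,r1:7,r2:Mul2,r3:Add1
cycle 12: issue SUB r0<-Add2 // r0:Add2,r1:7,r2:Mul2,r3:Add1
cycle 13: - // r0:Add2,r1:7,r2:Mul2,r3:Add1
cycle 14: - // r0:Add2,r1:7,r2:Mul2,r3:Add1
cycle 15: - // r0:Add2,r1:7,r2:Mul2,r3:Add1
cycle 16: CDB Mul1=-70 // r0:Add2,r1:7,r2:Mul2,r3:Add1
cycle 17: - // r0:Add2,r1:7,r2:Mul2,r3:Add1
cycle 18: CDB Add1=-63 // r0:Add2,r1:7,r2:Mul2,r3:-63
cycle 19: - // r0:Add2,r1:7,r2:Mul2,r3:-63
cycle 20: - // r0:Add2,r1:7,r2:Mul2,r3:-63
cycle 21: - // r0:Add2,r1:7,r2:Mul2,r3:-63

STATUS = VALUE -63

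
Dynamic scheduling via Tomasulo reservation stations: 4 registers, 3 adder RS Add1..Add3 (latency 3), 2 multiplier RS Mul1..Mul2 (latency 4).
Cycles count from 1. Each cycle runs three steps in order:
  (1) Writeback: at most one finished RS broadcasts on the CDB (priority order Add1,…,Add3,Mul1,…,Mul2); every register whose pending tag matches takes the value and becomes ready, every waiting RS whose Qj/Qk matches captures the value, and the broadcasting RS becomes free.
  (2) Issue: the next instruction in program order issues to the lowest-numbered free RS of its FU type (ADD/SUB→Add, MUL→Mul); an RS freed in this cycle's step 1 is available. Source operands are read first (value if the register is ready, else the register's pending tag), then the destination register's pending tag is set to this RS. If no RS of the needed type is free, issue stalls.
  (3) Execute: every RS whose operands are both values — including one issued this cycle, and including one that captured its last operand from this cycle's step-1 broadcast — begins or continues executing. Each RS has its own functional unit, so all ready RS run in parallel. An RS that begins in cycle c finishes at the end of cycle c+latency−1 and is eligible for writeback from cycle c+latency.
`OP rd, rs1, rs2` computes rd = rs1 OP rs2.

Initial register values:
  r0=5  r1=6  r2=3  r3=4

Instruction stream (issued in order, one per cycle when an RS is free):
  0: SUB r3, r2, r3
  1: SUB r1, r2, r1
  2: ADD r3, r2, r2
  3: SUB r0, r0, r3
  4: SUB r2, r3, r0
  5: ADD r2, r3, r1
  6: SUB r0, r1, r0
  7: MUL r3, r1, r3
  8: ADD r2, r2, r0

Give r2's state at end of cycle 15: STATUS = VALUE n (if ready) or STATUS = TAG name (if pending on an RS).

c1: issue SUB r3<-Add1 | r0:5,r1:6,r2:3,r3:Add1
c2: issue SUB r1<-Add2 | r0:5,r1:Add2,r2:3,r3:Add1
c3: issue ADD r3<-Add3 | r0:5,r1:Add2,r2:3,r3:Add3
c4: CDB Add1=-1; issue SUB r0<-Add1 | r0:Add1,r1:Add2,r2:3,r3:Add3
c5: CDB Add2=-3; issue SUB r2<-Add2 | r0:Add1,r1:-3,r2:Add2,r3:Add3
c6: CDB Add3=6; issue ADD r2<-Add3 | r0:Add1,r1:-3,r2:Add3,r3:6
c7: stall | r0:Add1,r1:-3,r2:Add3,r3:6
c8: stall | r0:Add1,r1:-3,r2:Add3,r3:6
c9: CDB Add1=-1; issue SUB r0<-Add1 | r0:Add1,r1:-3,r2:Add3,r3:6
c10: CDB Add3=3; issue MUL r3<-Mul1 | r0:Add1,r1:-3,r2:3,r3:Mul1
c11: issue ADD r2<-Add3 | r0:Add1,r1:-3,r2:Add3,r3:Mul1
c12: CDB Add1=-2 | r0:-2,r1:-3,r2:Add3,r3:Mul1
c13: CDB Add2=7 | r0:-2,r1:-3,r2:Add3,r3:Mul1
c14: CDB Mul1=-18 | r0:-2,r1:-3,r2:Add3,r3:-18
c15: CDB Add3=1 | r0:-2,r1:-3,r2:1,r3:-18

STATUS = VALUE 1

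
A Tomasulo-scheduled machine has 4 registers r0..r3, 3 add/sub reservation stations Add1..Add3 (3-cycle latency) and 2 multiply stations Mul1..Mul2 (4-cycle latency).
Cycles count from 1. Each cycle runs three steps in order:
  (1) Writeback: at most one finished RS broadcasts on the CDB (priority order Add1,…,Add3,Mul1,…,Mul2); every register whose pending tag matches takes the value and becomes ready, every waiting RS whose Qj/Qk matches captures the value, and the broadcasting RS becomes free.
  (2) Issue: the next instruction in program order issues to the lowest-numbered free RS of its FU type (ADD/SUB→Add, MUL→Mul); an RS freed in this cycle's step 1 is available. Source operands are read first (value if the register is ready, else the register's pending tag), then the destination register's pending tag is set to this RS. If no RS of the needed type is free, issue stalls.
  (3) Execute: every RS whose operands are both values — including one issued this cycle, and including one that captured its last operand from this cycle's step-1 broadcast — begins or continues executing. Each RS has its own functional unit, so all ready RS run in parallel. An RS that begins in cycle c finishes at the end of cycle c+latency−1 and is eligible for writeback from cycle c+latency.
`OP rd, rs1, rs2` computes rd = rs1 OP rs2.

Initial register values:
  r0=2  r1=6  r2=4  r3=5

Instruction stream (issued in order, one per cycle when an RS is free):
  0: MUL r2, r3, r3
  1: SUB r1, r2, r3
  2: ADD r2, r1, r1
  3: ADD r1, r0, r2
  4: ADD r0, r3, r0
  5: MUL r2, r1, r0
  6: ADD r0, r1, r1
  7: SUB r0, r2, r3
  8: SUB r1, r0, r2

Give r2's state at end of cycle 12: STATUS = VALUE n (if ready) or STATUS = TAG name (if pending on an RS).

cycle 1: issue MUL r2<-Mul1 // r0:2,r1:6,r2:Mul1,r3:5
cycle 2: issue SUB r1<-Add1 // r0:2,r1:Add1,r2:Mul1,r3:5
cycle 3: issue ADD r2<-Add2 // r0:2,r1:Add1,r2:Add2,r3:5
cycle 4: issue ADD r1<-Add3 // r0:2,r1:Add3,r2:Add2,r3:5
cycle 5: CDB Mul1=25; stall // r0:2,r1:Add3,r2:Add2,r3:5
cycle 6: stall // r0:2,r1:Add3,r2:Add2,r3:5
cycle 7: stall // r0:2,r1:Add3,r2:Add2,r3:5
cycle 8: CDB Add1=20; issue ADD r0<-Add1 // r0:Add1,r1:Add3,r2:Add2,r3:5
cycle 9: issue MUL r2<-Mul1 // r0:Add1,r1:Add3,r2:Mul1,r3:5
cycle 10: stall // r0:Add1,r1:Add3,r2:Mul1,r3:5
cycle 11: CDB Add1=7; issue ADD r0<-Add1 // r0:Add1,r1:Add3,r2:Mul1,r3:5
cycle 12: CDB Add2=40; issue SUB r0<-Add2 // r0:Add2,r1:Add3,r2:Mul1,r3:5

STATUS = TAG Mul1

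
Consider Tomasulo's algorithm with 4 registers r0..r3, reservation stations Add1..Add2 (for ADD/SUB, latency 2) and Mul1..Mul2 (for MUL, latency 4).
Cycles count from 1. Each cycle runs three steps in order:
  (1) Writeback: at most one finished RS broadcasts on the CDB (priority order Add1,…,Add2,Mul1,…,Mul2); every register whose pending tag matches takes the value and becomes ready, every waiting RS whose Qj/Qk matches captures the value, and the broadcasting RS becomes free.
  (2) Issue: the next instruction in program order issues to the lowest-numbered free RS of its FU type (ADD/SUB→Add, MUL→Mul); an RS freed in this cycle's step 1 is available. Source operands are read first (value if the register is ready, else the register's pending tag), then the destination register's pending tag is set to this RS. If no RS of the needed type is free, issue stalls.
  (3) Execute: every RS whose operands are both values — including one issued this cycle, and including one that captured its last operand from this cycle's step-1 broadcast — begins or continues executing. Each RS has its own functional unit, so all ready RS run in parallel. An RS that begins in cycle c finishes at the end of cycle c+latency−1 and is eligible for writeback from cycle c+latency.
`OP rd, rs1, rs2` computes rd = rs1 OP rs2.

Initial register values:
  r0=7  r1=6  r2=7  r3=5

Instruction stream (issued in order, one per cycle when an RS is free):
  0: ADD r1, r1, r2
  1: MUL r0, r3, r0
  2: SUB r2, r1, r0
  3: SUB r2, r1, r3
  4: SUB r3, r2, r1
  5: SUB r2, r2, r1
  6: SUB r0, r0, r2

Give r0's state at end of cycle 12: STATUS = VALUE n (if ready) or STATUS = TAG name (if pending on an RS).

STATUS = VALUE 40

c1: issue ADD r1<-Add1 | r0:7,r1:Add1,r2:7,r3:5
c2: issue MUL r0<-Mul1 | r0:Mul1,r1:Add1,r2:7,r3:5
c3: CDB Add1=13; issue SUB r2<-Add1 | r0:Mul1,r1:13,r2:Add1,r3:5
c4: issue SUB r2<-Add2 | r0:Mul1,r1:13,r2:Add2,r3:5
c5: stall | r0:Mul1,r1:13,r2:Add2,r3:5
c6: CDB Add2=8; issue SUB r3<-Add2 | r0:Mul1,r1:13,r2:8,r3:Add2
c7: CDB Mul1=35; stall | r0:35,r1:13,r2:8,r3:Add2
c8: CDB Add2=-5; issue SUB r2<-Add2 | r0:35,r1:13,r2:Add2,r3:-5
c9: CDB Add1=-22; issue SUB r0<-Add1 | r0:Add1,r1:13,r2:Add2,r3:-5
c10: CDB Add2=-5 | r0:Add1,r1:13,r2:-5,r3:-5
c11: - | r0:Add1,r1:13,r2:-5,r3:-5
c12: CDB Add1=40 | r0:40,r1:13,r2:-5,r3:-5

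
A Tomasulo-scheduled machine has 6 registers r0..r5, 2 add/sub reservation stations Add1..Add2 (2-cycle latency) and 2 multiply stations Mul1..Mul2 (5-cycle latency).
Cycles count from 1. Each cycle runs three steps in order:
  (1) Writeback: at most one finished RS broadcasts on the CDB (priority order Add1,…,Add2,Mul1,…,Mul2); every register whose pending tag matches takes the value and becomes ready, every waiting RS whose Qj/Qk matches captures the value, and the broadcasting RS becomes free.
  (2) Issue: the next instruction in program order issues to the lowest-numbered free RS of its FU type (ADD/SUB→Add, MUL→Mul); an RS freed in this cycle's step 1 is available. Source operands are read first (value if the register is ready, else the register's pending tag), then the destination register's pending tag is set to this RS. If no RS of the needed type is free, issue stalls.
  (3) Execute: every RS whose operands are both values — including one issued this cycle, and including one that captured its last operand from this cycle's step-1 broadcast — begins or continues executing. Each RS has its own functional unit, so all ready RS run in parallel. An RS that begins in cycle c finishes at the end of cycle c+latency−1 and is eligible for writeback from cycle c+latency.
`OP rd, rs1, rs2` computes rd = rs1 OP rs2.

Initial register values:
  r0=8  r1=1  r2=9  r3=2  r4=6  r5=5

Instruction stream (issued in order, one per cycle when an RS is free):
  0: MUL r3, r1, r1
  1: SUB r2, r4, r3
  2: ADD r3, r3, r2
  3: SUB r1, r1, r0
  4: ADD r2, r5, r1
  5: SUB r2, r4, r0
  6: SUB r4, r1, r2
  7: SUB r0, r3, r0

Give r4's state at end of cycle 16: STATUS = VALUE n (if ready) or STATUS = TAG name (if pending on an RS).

STATUS = VALUE -5

c1: issue MUL r3<-Mul1 | r0:8,r1:1,r2:9,r3:Mul1,r4:6,r5:5
c2: issue SUB r2<-Add1 | r0:8,r1:1,r2:Add1,r3:Mul1,r4:6,r5:5
c3: issue ADD r3<-Add2 | r0:8,r1:1,r2:Add1,r3:Add2,r4:6,r5:5
c4: stall | r0:8,r1:1,r2:Add1,r3:Add2,r4:6,r5:5
c5: stall | r0:8,r1:1,r2:Add1,r3:Add2,r4:6,r5:5
c6: CDB Mul1=1; stall | r0:8,r1:1,r2:Add1,r3:Add2,r4:6,r5:5
c7: stall | r0:8,r1:1,r2:Add1,r3:Add2,r4:6,r5:5
c8: CDB Add1=5; issue SUB r1<-Add1 | r0:8,r1:Add1,r2:5,r3:Add2,r4:6,r5:5
c9: stall | r0:8,r1:Add1,r2:5,r3:Add2,r4:6,r5:5
c10: CDB Add1=-7; issue ADD r2<-Add1 | r0:8,r1:-7,r2:Add1,r3:Add2,r4:6,r5:5
c11: CDB Add2=6; issue SUB r2<-Add2 | r0:8,r1:-7,r2:Add2,r3:6,r4:6,r5:5
c12: CDB Add1=-2; issue SUB r4<-Add1 | r0:8,r1:-7,r2:Add2,r3:6,r4:Add1,r5:5
c13: CDB Add2=-2; issue SUB r0<-Add2 | r0:Add2,r1:-7,r2:-2,r3:6,r4:Add1,r5:5
c14: - | r0:Add2,r1:-7,r2:-2,r3:6,r4:Add1,r5:5
c15: CDB Add1=-5 | r0:Add2,r1:-7,r2:-2,r3:6,r4:-5,r5:5
c16: CDB Add2=-2 | r0:-2,r1:-7,r2:-2,r3:6,r4:-5,r5:5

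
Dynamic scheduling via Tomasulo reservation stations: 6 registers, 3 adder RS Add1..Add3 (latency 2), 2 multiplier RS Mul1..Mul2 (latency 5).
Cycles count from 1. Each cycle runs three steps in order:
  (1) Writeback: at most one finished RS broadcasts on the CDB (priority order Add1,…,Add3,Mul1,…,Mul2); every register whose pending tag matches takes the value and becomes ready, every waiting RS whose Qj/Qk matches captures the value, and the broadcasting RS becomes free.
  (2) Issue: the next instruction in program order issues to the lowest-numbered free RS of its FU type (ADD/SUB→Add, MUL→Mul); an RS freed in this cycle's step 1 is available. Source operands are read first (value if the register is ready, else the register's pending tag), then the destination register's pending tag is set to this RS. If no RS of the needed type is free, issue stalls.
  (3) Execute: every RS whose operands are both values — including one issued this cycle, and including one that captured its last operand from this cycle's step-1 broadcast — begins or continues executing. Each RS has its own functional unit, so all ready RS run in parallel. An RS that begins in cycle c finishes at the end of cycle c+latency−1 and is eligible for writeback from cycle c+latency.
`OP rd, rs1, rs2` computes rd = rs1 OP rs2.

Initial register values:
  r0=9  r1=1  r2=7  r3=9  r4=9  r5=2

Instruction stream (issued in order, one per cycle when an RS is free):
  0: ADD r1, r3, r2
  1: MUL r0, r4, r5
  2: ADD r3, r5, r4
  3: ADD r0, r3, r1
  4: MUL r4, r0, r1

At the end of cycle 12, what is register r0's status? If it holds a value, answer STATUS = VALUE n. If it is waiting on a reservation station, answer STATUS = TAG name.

STATUS = VALUE 27

  c1: issue ADD r1<-Add1  regs: r0:9,r1:Add1,r2:7,r3:9,r4:9,r5:2
  c2: issue MUL r0<-Mul1  regs: r0:Mul1,r1:Add1,r2:7,r3:9,r4:9,r5:2
  c3: CDB Add1=16; issue ADD r3<-Add1  regs: r0:Mul1,r1:16,r2:7,r3:Add1,r4:9,r5:2
  c4: issue ADD r0<-Add2  regs: r0:Add2,r1:16,r2:7,r3:Add1,r4:9,r5:2
  c5: CDB Add1=11; issue MUL r4<-Mul2  regs: r0:Add2,r1:16,r2:7,r3:11,r4:Mul2,r5:2
  c6: -  regs: r0:Add2,r1:16,r2:7,r3:11,r4:Mul2,r5:2
  c7: CDB Add2=27  regs: r0:27,r1:16,r2:7,r3:11,r4:Mul2,r5:2
  c8: CDB Mul1=18  regs: r0:27,r1:16,r2:7,r3:11,r4:Mul2,r5:2
  c9: -  regs: r0:27,r1:16,r2:7,r3:11,r4:Mul2,r5:2
  c10: -  regs: r0:27,r1:16,r2:7,r3:11,r4:Mul2,r5:2
  c11: -  regs: r0:27,r1:16,r2:7,r3:11,r4:Mul2,r5:2
  c12: CDB Mul2=432  regs: r0:27,r1:16,r2:7,r3:11,r4:432,r5:2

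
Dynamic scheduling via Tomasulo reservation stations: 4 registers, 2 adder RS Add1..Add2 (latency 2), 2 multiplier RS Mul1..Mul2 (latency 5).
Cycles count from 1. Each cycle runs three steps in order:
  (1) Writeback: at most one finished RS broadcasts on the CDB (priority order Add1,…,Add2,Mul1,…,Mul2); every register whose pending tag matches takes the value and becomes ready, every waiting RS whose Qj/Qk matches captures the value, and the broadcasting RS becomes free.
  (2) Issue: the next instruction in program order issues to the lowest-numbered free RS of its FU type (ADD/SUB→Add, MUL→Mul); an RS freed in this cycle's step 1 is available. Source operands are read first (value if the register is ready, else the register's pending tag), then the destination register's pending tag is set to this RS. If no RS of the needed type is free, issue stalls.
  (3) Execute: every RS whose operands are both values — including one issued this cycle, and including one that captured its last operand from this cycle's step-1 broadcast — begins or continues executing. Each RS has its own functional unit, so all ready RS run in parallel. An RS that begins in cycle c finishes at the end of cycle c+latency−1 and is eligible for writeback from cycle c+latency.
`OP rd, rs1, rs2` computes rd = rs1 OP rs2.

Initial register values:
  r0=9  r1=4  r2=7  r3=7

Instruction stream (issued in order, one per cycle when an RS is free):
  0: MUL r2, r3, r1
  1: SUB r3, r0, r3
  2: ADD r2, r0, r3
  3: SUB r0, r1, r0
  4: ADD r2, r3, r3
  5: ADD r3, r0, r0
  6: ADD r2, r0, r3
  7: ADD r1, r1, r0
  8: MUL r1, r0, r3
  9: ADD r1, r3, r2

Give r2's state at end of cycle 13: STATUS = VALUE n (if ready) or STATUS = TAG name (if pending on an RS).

c1: issue MUL r2<-Mul1 | r0:9,r1:4,r2:Mul1,r3:7
c2: issue SUB r3<-Add1 | r0:9,r1:4,r2:Mul1,r3:Add1
c3: issue ADD r2<-Add2 | r0:9,r1:4,r2:Add2,r3:Add1
c4: CDB Add1=2; issue SUB r0<-Add1 | r0:Add1,r1:4,r2:Add2,r3:2
c5: stall | r0:Add1,r1:4,r2:Add2,r3:2
c6: CDB Add1=-5; issue ADD r2<-Add1 | r0:-5,r1:4,r2:Add1,r3:2
c7: CDB Add2=11; issue ADD r3<-Add2 | r0:-5,r1:4,r2:Add1,r3:Add2
c8: CDB Add1=4; issue ADD r2<-Add1 | r0:-5,r1:4,r2:Add1,r3:Add2
c9: CDB Add2=-10; issue ADD r1<-Add2 | r0:-5,r1:Add2,r2:Add1,r3:-10
c10: CDB Mul1=28; issue MUL r1<-Mul1 | r0:-5,r1:Mul1,r2:Add1,r3:-10
c11: CDB Add1=-15; issue ADD r1<-Add1 | r0:-5,r1:Add1,r2:-15,r3:-10
c12: CDB Add2=-1 | r0:-5,r1:Add1,r2:-15,r3:-10
c13: CDB Add1=-25 | r0:-5,r1:-25,r2:-15,r3:-10

STATUS = VALUE -15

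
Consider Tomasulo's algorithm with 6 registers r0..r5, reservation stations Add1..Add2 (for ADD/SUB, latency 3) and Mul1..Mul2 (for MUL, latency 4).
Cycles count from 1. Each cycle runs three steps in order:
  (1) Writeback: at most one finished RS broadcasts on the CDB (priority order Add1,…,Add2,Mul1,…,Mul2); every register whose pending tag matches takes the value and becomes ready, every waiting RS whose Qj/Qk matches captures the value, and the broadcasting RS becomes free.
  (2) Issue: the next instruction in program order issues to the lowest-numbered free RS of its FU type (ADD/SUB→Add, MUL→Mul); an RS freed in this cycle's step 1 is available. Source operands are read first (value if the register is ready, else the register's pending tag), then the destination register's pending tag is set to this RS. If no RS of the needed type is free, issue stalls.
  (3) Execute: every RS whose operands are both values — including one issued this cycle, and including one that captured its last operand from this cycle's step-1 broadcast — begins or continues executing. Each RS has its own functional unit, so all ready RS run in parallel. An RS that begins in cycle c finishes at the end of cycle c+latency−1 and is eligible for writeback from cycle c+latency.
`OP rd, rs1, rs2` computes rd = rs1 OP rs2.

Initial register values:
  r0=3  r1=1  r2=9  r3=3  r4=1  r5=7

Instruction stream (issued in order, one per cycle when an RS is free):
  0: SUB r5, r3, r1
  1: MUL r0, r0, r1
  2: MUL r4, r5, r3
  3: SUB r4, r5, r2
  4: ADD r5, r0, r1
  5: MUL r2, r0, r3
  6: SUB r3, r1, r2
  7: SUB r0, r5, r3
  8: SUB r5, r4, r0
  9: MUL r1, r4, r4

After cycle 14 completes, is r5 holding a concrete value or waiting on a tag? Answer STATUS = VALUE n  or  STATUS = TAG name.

STATUS = TAG Add1

c1: issue SUB r5<-Add1 | r0:3,r1:1,r2:9,r3:3,r4:1,r5:Add1
c2: issue MUL r0<-Mul1 | r0:Mul1,r1:1,r2:9,r3:3,r4:1,r5:Add1
c3: issue MUL r4<-Mul2 | r0:Mul1,r1:1,r2:9,r3:3,r4:Mul2,r5:Add1
c4: CDB Add1=2; issue SUB r4<-Add1 | r0:Mul1,r1:1,r2:9,r3:3,r4:Add1,r5:2
c5: issue ADD r5<-Add2 | r0:Mul1,r1:1,r2:9,r3:3,r4:Add1,r5:Add2
c6: CDB Mul1=3; issue MUL r2<-Mul1 | r0:3,r1:1,r2:Mul1,r3:3,r4:Add1,r5:Add2
c7: CDB Add1=-7; issue SUB r3<-Add1 | r0:3,r1:1,r2:Mul1,r3:Add1,r4:-7,r5:Add2
c8: CDB Mul2=6; stall | r0:3,r1:1,r2:Mul1,r3:Add1,r4:-7,r5:Add2
c9: CDB Add2=4; issue SUB r0<-Add2 | r0:Add2,r1:1,r2:Mul1,r3:Add1,r4:-7,r5:4
c10: CDB Mul1=9; stall | r0:Add2,r1:1,r2:9,r3:Add1,r4:-7,r5:4
c11: stall | r0:Add2,r1:1,r2:9,r3:Add1,r4:-7,r5:4
c12: stall | r0:Add2,r1:1,r2:9,r3:Add1,r4:-7,r5:4
c13: CDB Add1=-8; issue SUB r5<-Add1 | r0:Add2,r1:1,r2:9,r3:-8,r4:-7,r5:Add1
c14: issue MUL r1<-Mul1 | r0:Add2,r1:Mul1,r2:9,r3:-8,r4:-7,r5:Add1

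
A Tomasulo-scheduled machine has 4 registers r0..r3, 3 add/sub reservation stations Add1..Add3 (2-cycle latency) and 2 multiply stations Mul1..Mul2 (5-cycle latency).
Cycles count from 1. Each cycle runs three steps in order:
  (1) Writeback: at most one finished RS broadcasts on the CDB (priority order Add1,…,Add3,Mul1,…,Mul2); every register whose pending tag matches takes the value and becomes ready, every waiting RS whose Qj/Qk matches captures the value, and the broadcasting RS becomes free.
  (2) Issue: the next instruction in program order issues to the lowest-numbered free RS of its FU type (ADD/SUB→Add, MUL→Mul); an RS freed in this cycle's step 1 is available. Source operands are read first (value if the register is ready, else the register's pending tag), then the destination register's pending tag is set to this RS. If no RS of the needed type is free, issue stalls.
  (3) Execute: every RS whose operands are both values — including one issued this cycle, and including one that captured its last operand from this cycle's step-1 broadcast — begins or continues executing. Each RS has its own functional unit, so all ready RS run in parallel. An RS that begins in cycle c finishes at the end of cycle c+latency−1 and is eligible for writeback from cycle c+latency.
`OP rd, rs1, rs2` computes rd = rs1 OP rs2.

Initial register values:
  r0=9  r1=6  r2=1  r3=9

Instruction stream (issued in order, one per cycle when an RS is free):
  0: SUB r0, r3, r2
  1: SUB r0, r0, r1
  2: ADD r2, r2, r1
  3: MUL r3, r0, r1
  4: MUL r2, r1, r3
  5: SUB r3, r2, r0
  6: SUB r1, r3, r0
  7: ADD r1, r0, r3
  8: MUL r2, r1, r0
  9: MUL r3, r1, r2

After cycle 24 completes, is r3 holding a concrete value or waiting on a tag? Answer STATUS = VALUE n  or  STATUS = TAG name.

STATUS = TAG Mul2

  c1: issue SUB r0<-Add1  regs: r0:Add1,r1:6,r2:1,r3:9
  c2: issue SUB r0<-Add2  regs: r0:Add2,r1:6,r2:1,r3:9
  c3: CDB Add1=8; issue ADD r2<-Add1  regs: r0:Add2,r1:6,r2:Add1,r3:9
  c4: issue MUL r3<-Mul1  regs: r0:Add2,r1:6,r2:Add1,r3:Mul1
  c5: CDB Add1=7; issue MUL r2<-Mul2  regs: r0:Add2,r1:6,r2:Mul2,r3:Mul1
  c6: CDB Add2=2; issue SUB r3<-Add1  regs: r0:2,r1:6,r2:Mul2,r3:Add1
  c7: issue SUB r1<-Add2  regs: r0:2,r1:Add2,r2:Mul2,r3:Add1
  c8: issue ADD r1<-Add3  regs: r0:2,r1:Add3,r2:Mul2,r3:Add1
  c9: stall  regs: r0:2,r1:Add3,r2:Mul2,r3:Add1
  c10: stall  regs: r0:2,r1:Add3,r2:Mul2,r3:Add1
  c11: CDB Mul1=12; issue MUL r2<-Mul1  regs: r0:2,r1:Add3,r2:Mul1,r3:Add1
  c12: stall  regs: r0:2,r1:Add3,r2:Mul1,r3:Add1
  c13: stall  regs: r0:2,r1:Add3,r2:Mul1,r3:Add1
  c14: stall  regs: r0:2,r1:Add3,r2:Mul1,r3:Add1
  c15: stall  regs: r0:2,r1:Add3,r2:Mul1,r3:Add1
  c16: CDB Mul2=72; issue MUL r3<-Mul2  regs: r0:2,r1:Add3,r2:Mul1,r3:Mul2
  c17: -  regs: r0:2,r1:Add3,r2:Mul1,r3:Mul2
  c18: CDB Add1=70  regs: r0:2,r1:Add3,r2:Mul1,r3:Mul2
  c19: -  regs: r0:2,r1:Add3,r2:Mul1,r3:Mul2
  c20: CDB Add2=68  regs: r0:2,r1:Add3,r2:Mul1,r3:Mul2
  c21: CDB Add3=72  regs: r0:2,r1:72,r2:Mul1,r3:Mul2
  c22: -  regs: r0:2,r1:72,r2:Mul1,r3:Mul2
  c23: -  regs: r0:2,r1:72,r2:Mul1,r3:Mul2
  c24: -  regs: r0:2,r1:72,r2:Mul1,r3:Mul2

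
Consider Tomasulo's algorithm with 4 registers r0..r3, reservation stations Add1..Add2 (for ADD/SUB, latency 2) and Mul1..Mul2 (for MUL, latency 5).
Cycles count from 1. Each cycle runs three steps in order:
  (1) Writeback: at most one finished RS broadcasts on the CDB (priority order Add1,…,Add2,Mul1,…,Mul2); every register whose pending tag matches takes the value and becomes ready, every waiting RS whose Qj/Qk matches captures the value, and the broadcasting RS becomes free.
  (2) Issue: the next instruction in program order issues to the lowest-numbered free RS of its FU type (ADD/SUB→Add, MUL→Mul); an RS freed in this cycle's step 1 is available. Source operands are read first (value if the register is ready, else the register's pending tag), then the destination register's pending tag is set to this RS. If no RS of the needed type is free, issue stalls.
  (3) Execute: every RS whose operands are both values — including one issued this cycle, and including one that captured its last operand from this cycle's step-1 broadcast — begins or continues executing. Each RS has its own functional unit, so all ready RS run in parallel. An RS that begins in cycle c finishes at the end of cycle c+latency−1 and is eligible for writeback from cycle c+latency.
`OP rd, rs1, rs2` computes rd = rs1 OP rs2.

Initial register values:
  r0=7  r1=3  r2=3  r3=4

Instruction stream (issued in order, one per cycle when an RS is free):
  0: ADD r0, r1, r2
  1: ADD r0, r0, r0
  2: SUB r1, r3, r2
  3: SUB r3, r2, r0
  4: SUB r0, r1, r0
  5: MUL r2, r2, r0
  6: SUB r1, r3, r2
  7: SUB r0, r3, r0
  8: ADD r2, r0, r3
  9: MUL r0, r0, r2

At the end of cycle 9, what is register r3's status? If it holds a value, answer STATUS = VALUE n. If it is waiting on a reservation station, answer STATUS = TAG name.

  c1: issue ADD r0<-Add1  regs: r0:Add1,r1:3,r2:3,r3:4
  c2: issue ADD r0<-Add2  regs: r0:Add2,r1:3,r2:3,r3:4
  c3: CDB Add1=6; issue SUB r1<-Add1  regs: r0:Add2,r1:Add1,r2:3,r3:4
  c4: stall  regs: r0:Add2,r1:Add1,r2:3,r3:4
  c5: CDB Add1=1; issue SUB r3<-Add1  regs: r0:Add2,r1:1,r2:3,r3:Add1
  c6: CDB Add2=12; issue SUB r0<-Add2  regs: r0:Add2,r1:1,r2:3,r3:Add1
  c7: issue MUL r2<-Mul1  regs: r0:Add2,r1:1,r2:Mul1,r3:Add1
  c8: CDB Add1=-9; issue SUB r1<-Add1  regs: r0:Add2,r1:Add1,r2:Mul1,r3:-9
  c9: CDB Add2=-11; issue SUB r0<-Add2  regs: r0:Add2,r1:Add1,r2:Mul1,r3:-9

STATUS = VALUE -9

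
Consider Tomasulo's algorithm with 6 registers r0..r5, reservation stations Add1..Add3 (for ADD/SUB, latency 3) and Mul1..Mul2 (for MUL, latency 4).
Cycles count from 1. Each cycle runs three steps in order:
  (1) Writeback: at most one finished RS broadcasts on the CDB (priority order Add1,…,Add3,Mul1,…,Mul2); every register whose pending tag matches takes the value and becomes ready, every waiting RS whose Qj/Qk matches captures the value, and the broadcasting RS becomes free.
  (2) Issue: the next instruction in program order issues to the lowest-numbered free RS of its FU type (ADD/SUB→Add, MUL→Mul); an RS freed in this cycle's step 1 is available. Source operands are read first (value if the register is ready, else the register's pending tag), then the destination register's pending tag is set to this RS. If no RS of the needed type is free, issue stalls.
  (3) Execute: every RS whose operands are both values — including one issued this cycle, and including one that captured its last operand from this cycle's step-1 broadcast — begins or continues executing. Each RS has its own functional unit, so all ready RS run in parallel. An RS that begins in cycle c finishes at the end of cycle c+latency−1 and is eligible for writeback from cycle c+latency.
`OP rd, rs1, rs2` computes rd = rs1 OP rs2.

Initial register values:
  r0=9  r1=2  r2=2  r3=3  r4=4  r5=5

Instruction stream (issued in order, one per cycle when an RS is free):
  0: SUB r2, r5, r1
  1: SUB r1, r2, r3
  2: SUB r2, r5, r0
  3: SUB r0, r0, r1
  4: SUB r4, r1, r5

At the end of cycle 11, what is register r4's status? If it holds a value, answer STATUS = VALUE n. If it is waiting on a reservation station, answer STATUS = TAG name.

cycle 1: issue SUB r2<-Add1 // r0:9,r1:2,r2:Add1,r3:3,r4:4,r5:5
cycle 2: issue SUB r1<-Add2 // r0:9,r1:Add2,r2:Add1,r3:3,r4:4,r5:5
cycle 3: issue SUB r2<-Add3 // r0:9,r1:Add2,r2:Add3,r3:3,r4:4,r5:5
cycle 4: CDB Add1=3; issue SUB r0<-Add1 // r0:Add1,r1:Add2,r2:Add3,r3:3,r4:4,r5:5
cycle 5: stall // r0:Add1,r1:Add2,r2:Add3,r3:3,r4:4,r5:5
cycle 6: CDB Add3=-4; issue SUB r4<-Add3 // r0:Add1,r1:Add2,r2:-4,r3:3,r4:Add3,r5:5
cycle 7: CDB Add2=0 // r0:Add1,r1:0,r2:-4,r3:3,r4:Add3,r5:5
cycle 8: - // r0:Add1,r1:0,r2:-4,r3:3,r4:Add3,r5:5
cycle 9: - // r0:Add1,r1:0,r2:-4,r3:3,r4:Add3,r5:5
cycle 10: CDB Add1=9 // r0:9,r1:0,r2:-4,r3:3,r4:Add3,r5:5
cycle 11: CDB Add3=-5 // r0:9,r1:0,r2:-4,r3:3,r4:-5,r5:5

STATUS = VALUE -5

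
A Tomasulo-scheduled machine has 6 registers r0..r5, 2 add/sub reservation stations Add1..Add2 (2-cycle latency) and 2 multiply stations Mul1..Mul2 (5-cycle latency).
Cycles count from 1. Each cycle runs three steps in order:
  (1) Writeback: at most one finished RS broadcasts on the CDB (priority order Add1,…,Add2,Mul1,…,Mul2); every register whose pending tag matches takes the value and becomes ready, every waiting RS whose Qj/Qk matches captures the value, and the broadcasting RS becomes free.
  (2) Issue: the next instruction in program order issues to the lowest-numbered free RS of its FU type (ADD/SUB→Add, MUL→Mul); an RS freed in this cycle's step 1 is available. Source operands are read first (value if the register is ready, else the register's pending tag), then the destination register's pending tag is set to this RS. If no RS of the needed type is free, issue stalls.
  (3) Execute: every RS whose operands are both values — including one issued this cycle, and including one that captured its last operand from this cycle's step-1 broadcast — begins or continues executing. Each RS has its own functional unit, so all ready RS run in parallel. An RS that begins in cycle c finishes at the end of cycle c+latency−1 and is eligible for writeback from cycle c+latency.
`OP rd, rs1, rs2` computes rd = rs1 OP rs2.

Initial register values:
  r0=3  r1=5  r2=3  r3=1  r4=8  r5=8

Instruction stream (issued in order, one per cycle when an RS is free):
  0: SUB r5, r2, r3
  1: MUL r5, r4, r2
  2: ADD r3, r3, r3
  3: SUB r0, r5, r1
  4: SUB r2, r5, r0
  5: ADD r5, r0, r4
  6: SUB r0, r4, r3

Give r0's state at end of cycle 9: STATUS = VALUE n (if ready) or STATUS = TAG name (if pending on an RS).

cycle 1: issue SUB r5<-Add1 // r0:3,r1:5,r2:3,r3:1,r4:8,r5:Add1
cycle 2: issue MUL r5<-Mul1 // r0:3,r1:5,r2:3,r3:1,r4:8,r5:Mul1
cycle 3: CDB Add1=2; issue ADD r3<-Add1 // r0:3,r1:5,r2:3,r3:Add1,r4:8,r5:Mul1
cycle 4: issue SUB r0<-Add2 // r0:Add2,r1:5,r2:3,r3:Add1,r4:8,r5:Mul1
cycle 5: CDB Add1=2; issue SUB r2<-Add1 // r0:Add2,r1:5,r2:Add1,r3:2,r4:8,r5:Mul1
cycle 6: stall // r0:Add2,r1:5,r2:Add1,r3:2,r4:8,r5:Mul1
cycle 7: CDB Mul1=24; stall // r0:Add2,r1:5,r2:Add1,r3:2,r4:8,r5:24
cycle 8: stall // r0:Add2,r1:5,r2:Add1,r3:2,r4:8,r5:24
cycle 9: CDB Add2=19; issue ADD r5<-Add2 // r0:19,r1:5,r2:Add1,r3:2,r4:8,r5:Add2

STATUS = VALUE 19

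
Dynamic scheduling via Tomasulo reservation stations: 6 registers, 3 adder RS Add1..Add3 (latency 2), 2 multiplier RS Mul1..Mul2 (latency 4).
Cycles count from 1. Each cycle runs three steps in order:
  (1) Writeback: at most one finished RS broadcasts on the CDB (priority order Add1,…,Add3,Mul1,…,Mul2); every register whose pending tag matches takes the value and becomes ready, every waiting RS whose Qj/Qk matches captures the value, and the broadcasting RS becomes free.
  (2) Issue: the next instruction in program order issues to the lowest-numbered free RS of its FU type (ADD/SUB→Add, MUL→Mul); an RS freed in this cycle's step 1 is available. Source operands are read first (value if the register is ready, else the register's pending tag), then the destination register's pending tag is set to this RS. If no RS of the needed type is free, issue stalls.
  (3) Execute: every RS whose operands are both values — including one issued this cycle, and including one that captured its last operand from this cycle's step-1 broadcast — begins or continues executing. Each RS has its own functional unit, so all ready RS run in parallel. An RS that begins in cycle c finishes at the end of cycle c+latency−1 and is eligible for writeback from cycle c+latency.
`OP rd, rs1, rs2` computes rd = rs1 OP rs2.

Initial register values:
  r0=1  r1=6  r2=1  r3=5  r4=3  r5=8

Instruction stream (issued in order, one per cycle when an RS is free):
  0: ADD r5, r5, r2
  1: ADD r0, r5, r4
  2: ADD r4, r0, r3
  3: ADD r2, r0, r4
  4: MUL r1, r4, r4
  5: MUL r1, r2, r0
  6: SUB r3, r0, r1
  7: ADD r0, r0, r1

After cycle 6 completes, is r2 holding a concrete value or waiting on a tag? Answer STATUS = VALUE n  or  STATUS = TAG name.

STATUS = TAG Add3

  c1: issue ADD r5<-Add1  regs: r0:1,r1:6,r2:1,r3:5,r4:3,r5:Add1
  c2: issue ADD r0<-Add2  regs: r0:Add2,r1:6,r2:1,r3:5,r4:3,r5:Add1
  c3: CDB Add1=9; issue ADD r4<-Add1  regs: r0:Add2,r1:6,r2:1,r3:5,r4:Add1,r5:9
  c4: issue ADD r2<-Add3  regs: r0:Add2,r1:6,r2:Add3,r3:5,r4:Add1,r5:9
  c5: CDB Add2=12; issue MUL r1<-Mul1  regs: r0:12,r1:Mul1,r2:Add3,r3:5,r4:Add1,r5:9
  c6: issue MUL r1<-Mul2  regs: r0:12,r1:Mul2,r2:Add3,r3:5,r4:Add1,r5:9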